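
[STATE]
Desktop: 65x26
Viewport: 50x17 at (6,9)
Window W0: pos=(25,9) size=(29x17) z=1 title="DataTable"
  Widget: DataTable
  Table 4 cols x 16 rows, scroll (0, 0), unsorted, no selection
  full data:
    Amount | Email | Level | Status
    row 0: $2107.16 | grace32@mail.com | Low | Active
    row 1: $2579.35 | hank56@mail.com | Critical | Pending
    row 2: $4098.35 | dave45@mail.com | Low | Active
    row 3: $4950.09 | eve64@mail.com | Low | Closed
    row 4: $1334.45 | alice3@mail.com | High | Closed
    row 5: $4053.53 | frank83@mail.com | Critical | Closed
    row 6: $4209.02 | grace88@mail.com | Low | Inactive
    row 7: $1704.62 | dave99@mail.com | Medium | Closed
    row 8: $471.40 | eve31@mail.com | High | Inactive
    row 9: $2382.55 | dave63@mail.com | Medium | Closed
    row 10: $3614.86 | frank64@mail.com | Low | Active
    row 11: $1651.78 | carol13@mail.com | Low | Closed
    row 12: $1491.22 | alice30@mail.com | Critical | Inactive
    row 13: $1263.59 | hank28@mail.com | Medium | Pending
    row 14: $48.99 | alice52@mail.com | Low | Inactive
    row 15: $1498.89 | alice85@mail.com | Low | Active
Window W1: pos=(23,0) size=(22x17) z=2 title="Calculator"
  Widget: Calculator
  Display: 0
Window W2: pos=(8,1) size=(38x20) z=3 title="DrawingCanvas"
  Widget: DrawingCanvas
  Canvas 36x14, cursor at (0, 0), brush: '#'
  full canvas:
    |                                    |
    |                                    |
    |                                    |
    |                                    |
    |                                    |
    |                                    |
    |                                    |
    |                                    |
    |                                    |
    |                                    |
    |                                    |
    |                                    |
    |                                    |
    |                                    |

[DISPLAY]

  ┃                                    ┃━━━━━━━┓  
  ┃                                    ┃       ┃  
  ┃                                    ┃───────┨  
  ┃                                    ┃     │L┃  
  ┃                                    ┃─────┼─┃  
  ┃                                    ┃l.com│L┃  
  ┃                                    ┃.com │C┃  
  ┃                                    ┃.com │L┃  
  ┃                                    ┃com  │L┃  
  ┃                                    ┃.com │H┃  
  ┃                                    ┃l.com│C┃  
  ┗━━━━━━━━━━━━━━━━━━━━━━━━━━━━━━━━━━━━┛l.com│L┃  
                   ┃$1704.62│dave99@mail.com │M┃  
                   ┃$471.40 │eve31@mail.com  │H┃  
                   ┃$2382.55│dave63@mail.com │M┃  
                   ┃$3614.86│frank64@mail.com│L┃  
                   ┗━━━━━━━━━━━━━━━━━━━━━━━━━━━┛  


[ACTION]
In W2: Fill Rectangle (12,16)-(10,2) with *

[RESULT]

  ┃                                    ┃━━━━━━━┓  
  ┃                                    ┃       ┃  
  ┃                                    ┃───────┨  
  ┃                                    ┃     │L┃  
  ┃                                    ┃─────┼─┃  
  ┃  ***************                   ┃l.com│L┃  
  ┃  ***************                   ┃.com │C┃  
  ┃  ***************                   ┃.com │L┃  
  ┃                                    ┃com  │L┃  
  ┃                                    ┃.com │H┃  
  ┃                                    ┃l.com│C┃  
  ┗━━━━━━━━━━━━━━━━━━━━━━━━━━━━━━━━━━━━┛l.com│L┃  
                   ┃$1704.62│dave99@mail.com │M┃  
                   ┃$471.40 │eve31@mail.com  │H┃  
                   ┃$2382.55│dave63@mail.com │M┃  
                   ┃$3614.86│frank64@mail.com│L┃  
                   ┗━━━━━━━━━━━━━━━━━━━━━━━━━━━┛  


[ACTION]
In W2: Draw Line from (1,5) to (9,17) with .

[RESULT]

  ┃           .                        ┃━━━━━━━┓  
  ┃            ..                      ┃       ┃  
  ┃              .                     ┃───────┨  
  ┃               ..                   ┃     │L┃  
  ┃                 .                  ┃─────┼─┃  
  ┃  ***************                   ┃l.com│L┃  
  ┃  ***************                   ┃.com │C┃  
  ┃  ***************                   ┃.com │L┃  
  ┃                                    ┃com  │L┃  
  ┃                                    ┃.com │H┃  
  ┃                                    ┃l.com│C┃  
  ┗━━━━━━━━━━━━━━━━━━━━━━━━━━━━━━━━━━━━┛l.com│L┃  
                   ┃$1704.62│dave99@mail.com │M┃  
                   ┃$471.40 │eve31@mail.com  │H┃  
                   ┃$2382.55│dave63@mail.com │M┃  
                   ┃$3614.86│frank64@mail.com│L┃  
                   ┗━━━━━━━━━━━━━━━━━━━━━━━━━━━┛  


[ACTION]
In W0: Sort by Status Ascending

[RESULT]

  ┃           .                        ┃━━━━━━━┓  
  ┃            ..                      ┃       ┃  
  ┃              .                     ┃───────┨  
  ┃               ..                   ┃     │L┃  
  ┃                 .                  ┃─────┼─┃  
  ┃  ***************                   ┃l.com│L┃  
  ┃  ***************                   ┃.com │L┃  
  ┃  ***************                   ┃l.com│L┃  
  ┃                                    ┃l.com│L┃  
  ┃                                    ┃com  │L┃  
  ┃                                    ┃.com │H┃  
  ┗━━━━━━━━━━━━━━━━━━━━━━━━━━━━━━━━━━━━┛l.com│C┃  
                   ┃$1704.62│dave99@mail.com │M┃  
                   ┃$2382.55│dave63@mail.com │M┃  
                   ┃$1651.78│carol13@mail.com│L┃  
                   ┃$4209.02│grace88@mail.com│L┃  
                   ┗━━━━━━━━━━━━━━━━━━━━━━━━━━━┛  


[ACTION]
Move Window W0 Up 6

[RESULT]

  ┃           .                        ┃.com │L┃  
  ┃            ..                      ┃l.com│L┃  
  ┃              .                     ┃l.com│L┃  
  ┃               ..                   ┃com  │L┃  
  ┃                 .                  ┃.com │H┃  
  ┃  ***************                   ┃l.com│C┃  
  ┃  ***************                   ┃.com │M┃  
  ┃  ***************                   ┃.com │M┃  
  ┃                                    ┃l.com│L┃  
  ┃                                    ┃l.com│L┃  
  ┃                                    ┃━━━━━━━┛  
  ┗━━━━━━━━━━━━━━━━━━━━━━━━━━━━━━━━━━━━┛          
                                                  
                                                  
                                                  
                                                  
                                                  


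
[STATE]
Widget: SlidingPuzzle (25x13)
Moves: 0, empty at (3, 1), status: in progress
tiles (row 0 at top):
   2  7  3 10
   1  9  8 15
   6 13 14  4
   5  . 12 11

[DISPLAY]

┌────┬────┬────┬────┐    
│  2 │  7 │  3 │ 10 │    
├────┼────┼────┼────┤    
│  1 │  9 │  8 │ 15 │    
├────┼────┼────┼────┤    
│  6 │ 13 │ 14 │  4 │    
├────┼────┼────┼────┤    
│  5 │    │ 12 │ 11 │    
└────┴────┴────┴────┘    
Moves: 0                 
                         
                         
                         


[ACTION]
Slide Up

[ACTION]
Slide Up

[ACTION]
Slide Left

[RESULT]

┌────┬────┬────┬────┐    
│  2 │  7 │  3 │ 10 │    
├────┼────┼────┼────┤    
│  1 │  9 │  8 │ 15 │    
├────┼────┼────┼────┤    
│  6 │ 13 │ 14 │  4 │    
├────┼────┼────┼────┤    
│  5 │ 12 │    │ 11 │    
└────┴────┴────┴────┘    
Moves: 1                 
                         
                         
                         


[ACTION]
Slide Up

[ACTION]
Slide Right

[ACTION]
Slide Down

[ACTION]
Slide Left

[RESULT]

┌────┬────┬────┬────┐    
│  2 │  7 │  3 │ 10 │    
├────┼────┼────┼────┤    
│  1 │  9 │  8 │ 15 │    
├────┼────┼────┼────┤    
│  6 │ 14 │    │  4 │    
├────┼────┼────┼────┤    
│  5 │ 13 │ 12 │ 11 │    
└────┴────┴────┴────┘    
Moves: 4                 
                         
                         
                         


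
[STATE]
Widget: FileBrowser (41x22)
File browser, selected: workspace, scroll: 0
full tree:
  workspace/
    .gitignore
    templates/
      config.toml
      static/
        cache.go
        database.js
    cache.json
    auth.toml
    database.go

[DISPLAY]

> [-] workspace/                         
    .gitignore                           
    [+] templates/                       
    cache.json                           
    auth.toml                            
    database.go                          
                                         
                                         
                                         
                                         
                                         
                                         
                                         
                                         
                                         
                                         
                                         
                                         
                                         
                                         
                                         
                                         


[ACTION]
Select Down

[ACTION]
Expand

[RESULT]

  [-] workspace/                         
  > .gitignore                           
    [+] templates/                       
    cache.json                           
    auth.toml                            
    database.go                          
                                         
                                         
                                         
                                         
                                         
                                         
                                         
                                         
                                         
                                         
                                         
                                         
                                         
                                         
                                         
                                         


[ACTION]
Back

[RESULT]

> [+] workspace/                         
                                         
                                         
                                         
                                         
                                         
                                         
                                         
                                         
                                         
                                         
                                         
                                         
                                         
                                         
                                         
                                         
                                         
                                         
                                         
                                         
                                         


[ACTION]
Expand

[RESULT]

> [-] workspace/                         
    .gitignore                           
    [+] templates/                       
    cache.json                           
    auth.toml                            
    database.go                          
                                         
                                         
                                         
                                         
                                         
                                         
                                         
                                         
                                         
                                         
                                         
                                         
                                         
                                         
                                         
                                         


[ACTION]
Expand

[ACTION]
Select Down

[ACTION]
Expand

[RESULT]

  [-] workspace/                         
  > .gitignore                           
    [+] templates/                       
    cache.json                           
    auth.toml                            
    database.go                          
                                         
                                         
                                         
                                         
                                         
                                         
                                         
                                         
                                         
                                         
                                         
                                         
                                         
                                         
                                         
                                         


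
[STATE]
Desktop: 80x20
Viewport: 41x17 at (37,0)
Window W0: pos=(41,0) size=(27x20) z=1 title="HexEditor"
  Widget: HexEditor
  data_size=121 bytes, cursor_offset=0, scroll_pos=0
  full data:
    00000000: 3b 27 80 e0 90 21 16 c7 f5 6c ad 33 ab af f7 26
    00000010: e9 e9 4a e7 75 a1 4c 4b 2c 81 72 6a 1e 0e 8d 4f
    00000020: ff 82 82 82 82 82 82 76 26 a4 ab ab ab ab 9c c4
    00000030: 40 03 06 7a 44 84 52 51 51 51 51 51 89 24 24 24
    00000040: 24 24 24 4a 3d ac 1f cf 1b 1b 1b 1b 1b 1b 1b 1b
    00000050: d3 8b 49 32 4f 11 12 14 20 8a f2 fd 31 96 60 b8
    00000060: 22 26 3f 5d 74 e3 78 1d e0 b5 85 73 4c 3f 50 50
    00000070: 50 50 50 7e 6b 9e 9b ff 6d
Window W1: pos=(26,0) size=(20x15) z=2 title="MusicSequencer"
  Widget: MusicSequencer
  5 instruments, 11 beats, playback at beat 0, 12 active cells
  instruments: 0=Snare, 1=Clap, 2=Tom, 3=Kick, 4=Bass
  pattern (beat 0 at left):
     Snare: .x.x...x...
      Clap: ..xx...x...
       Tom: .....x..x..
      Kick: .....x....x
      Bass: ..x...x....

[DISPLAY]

━━━━━━━━┓━━━━━━━━━━━━━━━━━━━━━┓          
encer   ┃Editor               ┃          
────────┨─────────────────────┨          
4567890 ┃0000  3B 27 80 e0 90 ┃          
···█··· ┃0010  e9 e9 4a e7 75 ┃          
···█··· ┃0020  ff 82 82 82 82 ┃          
·█··█·· ┃0030  40 03 06 7a 44 ┃          
·█····█ ┃0040  24 24 24 4a 3d ┃          
··█···· ┃0050  d3 8b 49 32 4f ┃          
        ┃0060  22 26 3f 5d 74 ┃          
        ┃0070  50 50 50 7e 6b ┃          
        ┃                     ┃          
        ┃                     ┃          
        ┃                     ┃          
━━━━━━━━┛                     ┃          
    ┃                         ┃          
    ┃                         ┃          


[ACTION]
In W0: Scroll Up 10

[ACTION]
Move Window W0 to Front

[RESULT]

━━━━┏━━━━━━━━━━━━━━━━━━━━━━━━━┓          
ence┃ HexEditor               ┃          
────┠─────────────────────────┨          
4567┃00000000  3B 27 80 e0 90 ┃          
···█┃00000010  e9 e9 4a e7 75 ┃          
···█┃00000020  ff 82 82 82 82 ┃          
·█··┃00000030  40 03 06 7a 44 ┃          
·█··┃00000040  24 24 24 4a 3d ┃          
··█·┃00000050  d3 8b 49 32 4f ┃          
    ┃00000060  22 26 3f 5d 74 ┃          
    ┃00000070  50 50 50 7e 6b ┃          
    ┃                         ┃          
    ┃                         ┃          
    ┃                         ┃          
━━━━┃                         ┃          
    ┃                         ┃          
    ┃                         ┃          


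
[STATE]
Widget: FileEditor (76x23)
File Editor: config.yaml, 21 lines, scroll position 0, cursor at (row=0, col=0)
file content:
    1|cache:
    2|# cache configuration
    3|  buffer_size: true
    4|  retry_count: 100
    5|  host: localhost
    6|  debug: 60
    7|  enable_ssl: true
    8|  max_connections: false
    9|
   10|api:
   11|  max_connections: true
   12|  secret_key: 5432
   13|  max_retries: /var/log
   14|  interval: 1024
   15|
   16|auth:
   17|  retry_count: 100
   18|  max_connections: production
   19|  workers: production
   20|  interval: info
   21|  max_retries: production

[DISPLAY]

█ache:                                                                     ▲
# cache configuration                                                      █
  buffer_size: true                                                        ░
  retry_count: 100                                                         ░
  host: localhost                                                          ░
  debug: 60                                                                ░
  enable_ssl: true                                                         ░
  max_connections: false                                                   ░
                                                                           ░
api:                                                                       ░
  max_connections: true                                                    ░
  secret_key: 5432                                                         ░
  max_retries: /var/log                                                    ░
  interval: 1024                                                           ░
                                                                           ░
auth:                                                                      ░
  retry_count: 100                                                         ░
  max_connections: production                                              ░
  workers: production                                                      ░
  interval: info                                                           ░
  max_retries: production                                                  ░
                                                                           ░
                                                                           ▼


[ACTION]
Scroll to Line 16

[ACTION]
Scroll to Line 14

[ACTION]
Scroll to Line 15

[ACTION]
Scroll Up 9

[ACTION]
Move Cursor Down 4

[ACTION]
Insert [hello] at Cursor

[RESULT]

cache:                                                                     ▲
# cache configuration                                                      █
  buffer_size: true                                                        ░
  retry_count: 100                                                         ░
hello█ host: localhost                                                     ░
  debug: 60                                                                ░
  enable_ssl: true                                                         ░
  max_connections: false                                                   ░
                                                                           ░
api:                                                                       ░
  max_connections: true                                                    ░
  secret_key: 5432                                                         ░
  max_retries: /var/log                                                    ░
  interval: 1024                                                           ░
                                                                           ░
auth:                                                                      ░
  retry_count: 100                                                         ░
  max_connections: production                                              ░
  workers: production                                                      ░
  interval: info                                                           ░
  max_retries: production                                                  ░
                                                                           ░
                                                                           ▼


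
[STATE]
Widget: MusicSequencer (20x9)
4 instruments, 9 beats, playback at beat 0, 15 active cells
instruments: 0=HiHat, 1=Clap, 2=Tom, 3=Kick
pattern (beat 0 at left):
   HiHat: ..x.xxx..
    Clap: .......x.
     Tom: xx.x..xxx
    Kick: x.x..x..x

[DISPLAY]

      ▼12345678     
 HiHat··█·███··     
  Clap·······█·     
   Tom██·█··███     
  Kick█·█··█··█     
                    
                    
                    
                    


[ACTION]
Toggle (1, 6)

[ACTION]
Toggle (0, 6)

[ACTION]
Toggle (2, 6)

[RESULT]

      ▼12345678     
 HiHat··█·██···     
  Clap······██·     
   Tom██·█···██     
  Kick█·█··█··█     
                    
                    
                    
                    


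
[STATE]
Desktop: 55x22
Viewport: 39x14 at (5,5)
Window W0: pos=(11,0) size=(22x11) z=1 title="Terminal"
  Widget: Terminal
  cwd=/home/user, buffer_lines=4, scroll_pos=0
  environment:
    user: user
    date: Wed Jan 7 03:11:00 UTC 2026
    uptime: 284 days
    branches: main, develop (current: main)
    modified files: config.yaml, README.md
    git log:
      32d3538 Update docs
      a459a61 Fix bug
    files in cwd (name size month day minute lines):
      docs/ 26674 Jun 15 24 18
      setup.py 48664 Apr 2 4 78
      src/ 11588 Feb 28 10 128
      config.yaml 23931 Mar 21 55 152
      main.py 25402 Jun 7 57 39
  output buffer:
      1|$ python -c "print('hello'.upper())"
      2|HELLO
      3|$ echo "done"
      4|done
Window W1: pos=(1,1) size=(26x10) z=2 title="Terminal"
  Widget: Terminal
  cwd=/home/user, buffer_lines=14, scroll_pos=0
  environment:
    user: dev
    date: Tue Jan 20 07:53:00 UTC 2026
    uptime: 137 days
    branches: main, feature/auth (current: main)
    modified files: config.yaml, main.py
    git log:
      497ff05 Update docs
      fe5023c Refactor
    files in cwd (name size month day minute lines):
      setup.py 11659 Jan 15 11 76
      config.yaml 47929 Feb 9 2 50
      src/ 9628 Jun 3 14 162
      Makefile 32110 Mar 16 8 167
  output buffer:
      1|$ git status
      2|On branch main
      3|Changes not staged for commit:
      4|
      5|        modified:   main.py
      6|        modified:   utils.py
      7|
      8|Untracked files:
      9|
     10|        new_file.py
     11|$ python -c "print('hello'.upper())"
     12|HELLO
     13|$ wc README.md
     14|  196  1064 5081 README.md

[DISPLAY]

branch main          ┃     ┃           
nges not staged for c┃     ┃           
                     ┃     ┃           
     modified:   main┃     ┃           
     modified:   util┃     ┃           
━━━━━━━━━━━━━━━━━━━━━┛━━━━━┛           
                                       
                                       
                                       
                                       
                                       
                                       
                                       
                                       


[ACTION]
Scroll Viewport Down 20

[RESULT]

     modified:   main┃     ┃           
     modified:   util┃     ┃           
━━━━━━━━━━━━━━━━━━━━━┛━━━━━┛           
                                       
                                       
                                       
                                       
                                       
                                       
                                       
                                       
                                       
                                       
                                       


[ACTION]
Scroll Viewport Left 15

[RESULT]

 ┃        modified:   main┃     ┃      
 ┃        modified:   util┃     ┃      
 ┗━━━━━━━━━━━━━━━━━━━━━━━━┛━━━━━┛      
                                       
                                       
                                       
                                       
                                       
                                       
                                       
                                       
                                       
                                       
                                       


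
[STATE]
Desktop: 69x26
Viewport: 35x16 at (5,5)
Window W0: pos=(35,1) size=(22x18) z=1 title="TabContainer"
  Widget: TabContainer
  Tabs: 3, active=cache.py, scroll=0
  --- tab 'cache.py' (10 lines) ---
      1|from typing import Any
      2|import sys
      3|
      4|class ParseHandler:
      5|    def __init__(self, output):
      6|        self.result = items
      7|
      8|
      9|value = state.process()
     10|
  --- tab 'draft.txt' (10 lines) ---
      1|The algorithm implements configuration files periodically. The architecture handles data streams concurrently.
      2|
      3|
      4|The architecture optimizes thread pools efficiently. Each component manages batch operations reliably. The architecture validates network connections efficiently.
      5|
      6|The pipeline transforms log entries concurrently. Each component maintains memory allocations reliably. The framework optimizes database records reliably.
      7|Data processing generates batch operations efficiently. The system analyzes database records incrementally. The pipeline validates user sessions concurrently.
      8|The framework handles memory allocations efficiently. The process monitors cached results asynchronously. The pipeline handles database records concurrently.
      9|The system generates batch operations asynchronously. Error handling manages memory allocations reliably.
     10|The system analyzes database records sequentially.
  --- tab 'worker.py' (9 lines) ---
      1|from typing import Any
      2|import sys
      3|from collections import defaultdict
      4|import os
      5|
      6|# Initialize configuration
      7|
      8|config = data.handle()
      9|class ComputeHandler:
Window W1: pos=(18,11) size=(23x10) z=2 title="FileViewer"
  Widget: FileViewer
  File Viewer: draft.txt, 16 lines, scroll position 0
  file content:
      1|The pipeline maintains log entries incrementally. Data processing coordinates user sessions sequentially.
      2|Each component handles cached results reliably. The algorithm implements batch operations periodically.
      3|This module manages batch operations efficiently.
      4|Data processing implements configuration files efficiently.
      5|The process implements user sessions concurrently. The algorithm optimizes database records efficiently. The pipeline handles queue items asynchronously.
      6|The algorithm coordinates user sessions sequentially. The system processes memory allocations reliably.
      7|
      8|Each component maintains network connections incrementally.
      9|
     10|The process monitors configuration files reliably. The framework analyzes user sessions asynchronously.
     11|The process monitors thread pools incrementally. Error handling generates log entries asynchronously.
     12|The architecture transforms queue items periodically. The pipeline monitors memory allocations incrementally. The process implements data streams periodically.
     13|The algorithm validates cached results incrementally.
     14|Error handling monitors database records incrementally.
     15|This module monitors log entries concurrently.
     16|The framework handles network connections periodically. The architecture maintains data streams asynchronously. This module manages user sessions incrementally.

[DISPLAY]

                              ┃────
                              ┃from
                              ┃impo
                              ┃    
                              ┃clas
                              ┃    
             ┏━━━━━━━━━━━━━━━━━━━━━
             ┃ FileViewer          
             ┠─────────────────────
             ┃The pipeline maintai▲
             ┃Each component handl█
             ┃This module manages ░
             ┃Data processing impl░
             ┃The process implemen░
             ┃The algorithm coordi▼
             ┗━━━━━━━━━━━━━━━━━━━━━


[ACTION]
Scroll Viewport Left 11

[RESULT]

                                   
                                   
                                   
                                   
                                   
                                   
                  ┏━━━━━━━━━━━━━━━━
                  ┃ FileViewer     
                  ┠────────────────
                  ┃The pipeline mai
                  ┃Each component h
                  ┃This module mana
                  ┃Data processing 
                  ┃The process impl
                  ┃The algorithm co
                  ┗━━━━━━━━━━━━━━━━


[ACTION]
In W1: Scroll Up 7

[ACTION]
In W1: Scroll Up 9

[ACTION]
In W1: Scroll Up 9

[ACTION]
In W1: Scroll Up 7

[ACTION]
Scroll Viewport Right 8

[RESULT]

                           ┃───────
                           ┃from ty
                           ┃import 
                           ┃       
                           ┃class P
                           ┃    def
          ┏━━━━━━━━━━━━━━━━━━━━━┓  
          ┃ FileViewer          ┃  
          ┠─────────────────────┨  
          ┃The pipeline maintai▲┃ =
          ┃Each component handl█┃  
          ┃This module manages ░┃  
          ┃Data processing impl░┃  
          ┃The process implemen░┃━━
          ┃The algorithm coordi▼┃  
          ┗━━━━━━━━━━━━━━━━━━━━━┛  


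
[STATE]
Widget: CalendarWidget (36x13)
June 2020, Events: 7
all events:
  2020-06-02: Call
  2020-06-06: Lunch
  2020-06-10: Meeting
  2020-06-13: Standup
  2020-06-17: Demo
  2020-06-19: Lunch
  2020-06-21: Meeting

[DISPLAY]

             June 2020              
Mo Tu We Th Fr Sa Su                
 1  2*  3  4  5  6*  7              
 8  9 10* 11 12 13* 14              
15 16 17* 18 19* 20 21*             
22 23 24 25 26 27 28                
29 30                               
                                    
                                    
                                    
                                    
                                    
                                    


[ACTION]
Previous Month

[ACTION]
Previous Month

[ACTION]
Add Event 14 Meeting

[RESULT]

             April 2020             
Mo Tu We Th Fr Sa Su                
       1  2  3  4  5                
 6  7  8  9 10 11 12                
13 14* 15 16 17 18 19               
20 21 22 23 24 25 26                
27 28 29 30                         
                                    
                                    
                                    
                                    
                                    
                                    


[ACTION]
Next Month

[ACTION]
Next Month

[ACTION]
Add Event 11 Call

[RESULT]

             June 2020              
Mo Tu We Th Fr Sa Su                
 1  2*  3  4  5  6*  7              
 8  9 10* 11* 12 13* 14             
15 16 17* 18 19* 20 21*             
22 23 24 25 26 27 28                
29 30                               
                                    
                                    
                                    
                                    
                                    
                                    


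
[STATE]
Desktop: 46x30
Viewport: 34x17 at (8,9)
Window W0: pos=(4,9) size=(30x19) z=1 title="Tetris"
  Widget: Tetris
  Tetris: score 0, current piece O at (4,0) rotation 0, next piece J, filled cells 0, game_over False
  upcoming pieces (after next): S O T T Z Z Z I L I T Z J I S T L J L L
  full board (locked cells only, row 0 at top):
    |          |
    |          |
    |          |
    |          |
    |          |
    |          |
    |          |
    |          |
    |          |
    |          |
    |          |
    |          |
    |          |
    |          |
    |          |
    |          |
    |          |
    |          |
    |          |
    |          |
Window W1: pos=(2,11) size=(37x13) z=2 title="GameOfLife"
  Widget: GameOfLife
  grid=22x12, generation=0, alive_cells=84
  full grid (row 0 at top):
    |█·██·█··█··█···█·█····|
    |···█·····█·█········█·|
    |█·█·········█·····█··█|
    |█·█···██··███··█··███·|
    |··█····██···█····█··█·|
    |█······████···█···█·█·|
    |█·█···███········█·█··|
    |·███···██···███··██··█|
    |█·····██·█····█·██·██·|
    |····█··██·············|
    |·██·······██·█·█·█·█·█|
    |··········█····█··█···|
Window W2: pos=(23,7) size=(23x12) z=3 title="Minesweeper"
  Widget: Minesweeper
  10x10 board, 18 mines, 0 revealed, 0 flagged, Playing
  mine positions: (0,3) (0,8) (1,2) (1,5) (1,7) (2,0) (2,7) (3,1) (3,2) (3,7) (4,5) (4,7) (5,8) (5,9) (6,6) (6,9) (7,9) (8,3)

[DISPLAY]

━━━━━━━━━━━━━━━┠──────────────────
tris           ┃■■■■■■■■■■        
━━━━━━━━━━━━━━━┃■■■■■■■■■■        
OfLife         ┃■■■■■■■■■■        
───────────────┃■■■■■■■■■■        
0              ┃■■■■■■■■■■        
·······█·····█·┃■■■■■■■■■■        
·██··███··█··██┃■■■■■■■■■■        
··██···█····█··┃■■■■■■■■■■        
··████···█···█·┗━━━━━━━━━━━━━━━━━━
·███········█·█··             ┃   
··██···███··██··█             ┃   
·██·█····█·██·██·             ┃   
··██·············             ┃   
━━━━━━━━━━━━━━━━━━━━━━━━━━━━━━┛   
       │                 ┃        
       │                 ┃        


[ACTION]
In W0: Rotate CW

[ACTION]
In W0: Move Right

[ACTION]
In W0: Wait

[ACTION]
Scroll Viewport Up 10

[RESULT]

                                  
                                  
                                  
                                  
                                  
                                  
                                  
               ┏━━━━━━━━━━━━━━━━━━
               ┃ Minesweeper      
━━━━━━━━━━━━━━━┠──────────────────
tris           ┃■■■■■■■■■■        
━━━━━━━━━━━━━━━┃■■■■■■■■■■        
OfLife         ┃■■■■■■■■■■        
───────────────┃■■■■■■■■■■        
0              ┃■■■■■■■■■■        
·······█·····█·┃■■■■■■■■■■        
·██··███··█··██┃■■■■■■■■■■        


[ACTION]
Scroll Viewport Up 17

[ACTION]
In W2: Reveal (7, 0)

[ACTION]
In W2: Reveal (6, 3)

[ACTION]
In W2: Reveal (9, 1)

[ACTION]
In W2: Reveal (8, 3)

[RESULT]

                                  
                                  
                                  
                                  
                                  
                                  
                                  
               ┏━━━━━━━━━━━━━━━━━━
               ┃ Minesweeper      
━━━━━━━━━━━━━━━┠──────────────────
tris           ┃■■■✹■■■■✹■        
━━━━━━━━━━━━━━━┃■■✹■■✹■✹■■        
OfLife         ┃✹■■■■■■✹■■        
───────────────┃■✹✹■■■■✹■■        
0              ┃12211✹■✹■■        
·······█·····█·┃    12■■✹✹        
·██··███··█··██┃     1✹■■✹        


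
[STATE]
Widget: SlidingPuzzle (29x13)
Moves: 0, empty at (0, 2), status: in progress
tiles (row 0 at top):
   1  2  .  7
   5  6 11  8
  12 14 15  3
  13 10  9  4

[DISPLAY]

┌────┬────┬────┬────┐        
│  1 │  2 │    │  7 │        
├────┼────┼────┼────┤        
│  5 │  6 │ 11 │  8 │        
├────┼────┼────┼────┤        
│ 12 │ 14 │ 15 │  3 │        
├────┼────┼────┼────┤        
│ 13 │ 10 │  9 │  4 │        
└────┴────┴────┴────┘        
Moves: 0                     
                             
                             
                             


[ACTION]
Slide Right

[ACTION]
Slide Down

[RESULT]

┌────┬────┬────┬────┐        
│  1 │    │  2 │  7 │        
├────┼────┼────┼────┤        
│  5 │  6 │ 11 │  8 │        
├────┼────┼────┼────┤        
│ 12 │ 14 │ 15 │  3 │        
├────┼────┼────┼────┤        
│ 13 │ 10 │  9 │  4 │        
└────┴────┴────┴────┘        
Moves: 1                     
                             
                             
                             
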